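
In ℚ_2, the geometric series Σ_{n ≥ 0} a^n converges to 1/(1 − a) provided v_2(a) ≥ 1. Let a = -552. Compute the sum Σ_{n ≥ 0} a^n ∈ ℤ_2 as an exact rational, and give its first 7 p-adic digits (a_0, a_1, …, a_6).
Σ a^n = 1/(1 − a) = 1/553;  first 7 digits = (1, 0, 0, 1, 1, 0, 0)

v_2(a) = 3 ≥ 1, so the series converges in ℤ_2 to 1/(1 − a) = 1/(1 − (-552)) = 1/553. Expand this rational in ℤ_2: compute digits iteratively via d_i = x_i mod 2, x_{i+1} = (x_i − d_i)/2. The first 7 digits are (1, 0, 0, 1, 1, 0, 0).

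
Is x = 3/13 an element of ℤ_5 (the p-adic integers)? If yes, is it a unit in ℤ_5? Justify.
x ∈ ℤ_5^× (unit); v_5(x) = 0

ℤ_5 = {x ∈ ℚ_5 : v_5(x) ≥ 0} and ℤ_5^× = {x ∈ ℤ_5 : v_5(x) = 0}. Here v_5(3/13) = v_5(num) − v_5(den) = 0; compare against these criteria.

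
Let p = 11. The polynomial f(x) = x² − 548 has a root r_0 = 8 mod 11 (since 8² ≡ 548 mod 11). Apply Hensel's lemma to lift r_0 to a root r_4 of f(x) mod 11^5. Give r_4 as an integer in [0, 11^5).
r_4 = 142788 (mod 161051)

Hensel's recurrence: r_{i+1} = r_i − f(r_i)·(f′(r_i))^{-1} mod 11^{i+2}, with f′(x) = 2x. Iterate:
  r_0 = 8 (mod 11)
  r_1 = 8 (mod 121)
  r_2 = 371 (mod 1331)
  r_3 = 11019 (mod 14641)
  r_4 = 142788 (mod 161051)
Final: r_4 = 142788, and one checks f(r_4) ≡ 0 mod 11^5.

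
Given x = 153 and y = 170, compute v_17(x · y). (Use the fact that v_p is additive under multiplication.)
v_17(26010) = 2

v_p(x) = 1 (factor: 153 = 17^1 · 9); v_p(y) = 1 (factor: 170 = 17^1 · 10). Additivity: v_p(xy) = v_p(x) + v_p(y) = 1 + 1 = 2. (Direct check: xy = 26010 = 17^2 · (90).)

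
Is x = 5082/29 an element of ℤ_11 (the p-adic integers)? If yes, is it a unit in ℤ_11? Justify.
x ∈ ℤ_11 but not a unit; v_11(x) = 2 > 0

ℤ_11 = {x ∈ ℚ_11 : v_11(x) ≥ 0} and ℤ_11^× = {x ∈ ℤ_11 : v_11(x) = 0}. Here v_11(5082/29) = v_11(num) − v_11(den) = 2; compare against these criteria.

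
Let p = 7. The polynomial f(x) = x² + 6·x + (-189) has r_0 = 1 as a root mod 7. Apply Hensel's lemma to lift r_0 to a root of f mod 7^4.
r_3 = 2143 (mod 2401)

Hensel: r_{i+1} = r_i − f(r_i)·(f′(r_i))^{-1} mod 7^{i+2}, f′(x) = 2x + 6. Iterate:
  r_0 = 1 (mod 7)
  r_1 = 36 (mod 49)
  r_2 = 85 (mod 343)
  r_3 = 2143 (mod 2401)
Final: r = 2143 satisfies f(r) ≡ 0 mod 7^4.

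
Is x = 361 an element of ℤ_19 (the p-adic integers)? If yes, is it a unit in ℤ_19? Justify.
x ∈ ℤ_19 but not a unit; v_19(x) = 2 > 0

ℤ_19 = {x ∈ ℚ_19 : v_19(x) ≥ 0} and ℤ_19^× = {x ∈ ℤ_19 : v_19(x) = 0}. Here v_19(361) = v_19(num) − v_19(den) = 2; compare against these criteria.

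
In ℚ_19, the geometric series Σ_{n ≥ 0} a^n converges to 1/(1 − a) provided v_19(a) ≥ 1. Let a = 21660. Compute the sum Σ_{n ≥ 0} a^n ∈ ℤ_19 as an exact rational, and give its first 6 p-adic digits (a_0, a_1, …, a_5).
Σ a^n = 1/(1 − a) = -1/21659;  first 6 digits = (1, 0, 3, 3, 9, 18)

v_19(a) = 2 ≥ 1, so the series converges in ℤ_19 to 1/(1 − a) = 1/(1 − 21660) = -1/21659. Expand this rational in ℤ_19: compute digits iteratively via d_i = x_i mod 19, x_{i+1} = (x_i − d_i)/19. The first 6 digits are (1, 0, 3, 3, 9, 18).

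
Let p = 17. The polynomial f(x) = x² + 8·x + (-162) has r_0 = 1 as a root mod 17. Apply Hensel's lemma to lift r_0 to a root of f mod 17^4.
r_3 = 26980 (mod 83521)

Hensel: r_{i+1} = r_i − f(r_i)·(f′(r_i))^{-1} mod 17^{i+2}, f′(x) = 2x + 8. Iterate:
  r_0 = 1 (mod 17)
  r_1 = 103 (mod 289)
  r_2 = 2415 (mod 4913)
  r_3 = 26980 (mod 83521)
Final: r = 26980 satisfies f(r) ≡ 0 mod 17^4.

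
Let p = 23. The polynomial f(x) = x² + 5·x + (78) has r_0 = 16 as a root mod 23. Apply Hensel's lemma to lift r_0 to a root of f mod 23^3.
r_2 = 3236 (mod 12167)

Hensel: r_{i+1} = r_i − f(r_i)·(f′(r_i))^{-1} mod 23^{i+2}, f′(x) = 2x + 5. Iterate:
  r_0 = 16 (mod 23)
  r_1 = 62 (mod 529)
  r_2 = 3236 (mod 12167)
Final: r = 3236 satisfies f(r) ≡ 0 mod 23^3.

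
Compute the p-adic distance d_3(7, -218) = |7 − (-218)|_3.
d_3(7, -218) = 1/9

Step 1 — x − y = 7 − (-218) = 225. Step 2 — v_3(225) = 2 (factor: 225 = (3^2 · 25); the sign does not affect v_p). Step 3 — |x − y|_3 = 3^{-2} = 1/9.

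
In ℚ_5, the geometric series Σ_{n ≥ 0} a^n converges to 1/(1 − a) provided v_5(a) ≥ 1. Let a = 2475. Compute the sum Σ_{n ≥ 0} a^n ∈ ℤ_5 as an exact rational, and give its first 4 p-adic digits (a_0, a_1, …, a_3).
Σ a^n = 1/(1 − a) = -1/2474;  first 4 digits = (1, 0, 4, 4)

v_5(a) = 2 ≥ 1, so the series converges in ℤ_5 to 1/(1 − a) = 1/(1 − 2475) = -1/2474. Expand this rational in ℤ_5: compute digits iteratively via d_i = x_i mod 5, x_{i+1} = (x_i − d_i)/5. The first 4 digits are (1, 0, 4, 4).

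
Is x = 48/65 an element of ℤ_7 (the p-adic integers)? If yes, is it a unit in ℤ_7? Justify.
x ∈ ℤ_7^× (unit); v_7(x) = 0

ℤ_7 = {x ∈ ℚ_7 : v_7(x) ≥ 0} and ℤ_7^× = {x ∈ ℤ_7 : v_7(x) = 0}. Here v_7(48/65) = v_7(num) − v_7(den) = 0; compare against these criteria.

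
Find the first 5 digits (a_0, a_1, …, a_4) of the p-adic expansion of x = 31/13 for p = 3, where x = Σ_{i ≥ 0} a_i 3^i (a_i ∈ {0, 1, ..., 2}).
(a_0, …, a_4) = (1, 0, 2, 1, 2)

v_3(31/13) = 0 (numerator and denominator both coprime to 3), so x ∈ ℤ_3^×. Compute digits iteratively via a_i = x_i mod 3, x_{i+1} = (x_i − a_i)/3, with x_0 = x:
  x_0 = 31/13;  a_0 = 1;  x_1 = (x_0 − 1)/3 = 6/13
  x_1 = 6/13;  a_1 = 0;  x_2 = (x_1 − 0)/3 = 2/13
  x_2 = 2/13;  a_2 = 2;  x_3 = (x_2 − 2)/3 = -8/13
  x_3 = -8/13;  a_3 = 1;  x_4 = (x_3 − 1)/3 = -7/13
  x_4 = -7/13;  a_4 = 2;  x_5 = (x_4 − 2)/3 = -11/13
Digits: (1, 0, 2, 1, 2).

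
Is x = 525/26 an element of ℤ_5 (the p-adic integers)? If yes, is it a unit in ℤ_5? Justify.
x ∈ ℤ_5 but not a unit; v_5(x) = 2 > 0

ℤ_5 = {x ∈ ℚ_5 : v_5(x) ≥ 0} and ℤ_5^× = {x ∈ ℤ_5 : v_5(x) = 0}. Here v_5(525/26) = v_5(num) − v_5(den) = 2; compare against these criteria.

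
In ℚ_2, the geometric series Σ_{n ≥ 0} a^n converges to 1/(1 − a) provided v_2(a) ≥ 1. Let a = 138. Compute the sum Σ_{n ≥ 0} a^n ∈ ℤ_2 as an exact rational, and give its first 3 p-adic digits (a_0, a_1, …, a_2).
Σ a^n = 1/(1 − a) = -1/137;  first 3 digits = (1, 1, 1)

v_2(a) = 1 ≥ 1, so the series converges in ℤ_2 to 1/(1 − a) = 1/(1 − 138) = -1/137. Expand this rational in ℤ_2: compute digits iteratively via d_i = x_i mod 2, x_{i+1} = (x_i − d_i)/2. The first 3 digits are (1, 1, 1).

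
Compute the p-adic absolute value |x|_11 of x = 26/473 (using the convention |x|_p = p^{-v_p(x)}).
|26/473|_11 = 11

Step 1 — compute v_11(x) by factoring powers of 11 out of the numerator and denominator: v_11(26/473) = -1. Step 2 — apply |x|_p = p^{-v_p(x)} = 11^{1} = 11.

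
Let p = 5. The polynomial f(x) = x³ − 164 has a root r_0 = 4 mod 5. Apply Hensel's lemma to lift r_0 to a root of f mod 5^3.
r_2 = 79 (mod 125)

Hensel: r_{i+1} = r_i − f(r_i)/f′(r_i) mod 5^{i+2}, where f′(x) = 3x². Iterate:
  r_0 = 4 (mod 5)
  r_1 = 4 (mod 25)
  r_2 = 79 (mod 125)
Final: r = 79 with f(r) ≡ 0 mod 5^3.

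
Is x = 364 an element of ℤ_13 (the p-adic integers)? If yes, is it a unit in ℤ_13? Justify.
x ∈ ℤ_13 but not a unit; v_13(x) = 1 > 0

ℤ_13 = {x ∈ ℚ_13 : v_13(x) ≥ 0} and ℤ_13^× = {x ∈ ℤ_13 : v_13(x) = 0}. Here v_13(364) = v_13(num) − v_13(den) = 1; compare against these criteria.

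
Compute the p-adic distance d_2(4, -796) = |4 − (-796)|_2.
d_2(4, -796) = 1/32

Step 1 — x − y = 4 − (-796) = 800. Step 2 — v_2(800) = 5 (factor: 800 = (2^5 · 25); the sign does not affect v_p). Step 3 — |x − y|_2 = 2^{-5} = 1/32.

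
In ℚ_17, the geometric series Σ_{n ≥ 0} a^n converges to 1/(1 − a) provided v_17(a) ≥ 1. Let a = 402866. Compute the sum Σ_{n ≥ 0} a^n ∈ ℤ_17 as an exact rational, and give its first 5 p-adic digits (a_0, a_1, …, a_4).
Σ a^n = 1/(1 − a) = -1/402865;  first 5 digits = (1, 0, 0, 14, 4)

v_17(a) = 3 ≥ 1, so the series converges in ℤ_17 to 1/(1 − a) = 1/(1 − 402866) = -1/402865. Expand this rational in ℤ_17: compute digits iteratively via d_i = x_i mod 17, x_{i+1} = (x_i − d_i)/17. The first 5 digits are (1, 0, 0, 14, 4).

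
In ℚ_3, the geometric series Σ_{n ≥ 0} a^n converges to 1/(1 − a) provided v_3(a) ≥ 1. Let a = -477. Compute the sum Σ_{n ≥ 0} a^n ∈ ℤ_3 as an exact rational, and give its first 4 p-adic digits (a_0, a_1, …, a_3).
Σ a^n = 1/(1 − a) = 1/478;  first 4 digits = (1, 0, 1, 0)

v_3(a) = 2 ≥ 1, so the series converges in ℤ_3 to 1/(1 − a) = 1/(1 − (-477)) = 1/478. Expand this rational in ℤ_3: compute digits iteratively via d_i = x_i mod 3, x_{i+1} = (x_i − d_i)/3. The first 4 digits are (1, 0, 1, 0).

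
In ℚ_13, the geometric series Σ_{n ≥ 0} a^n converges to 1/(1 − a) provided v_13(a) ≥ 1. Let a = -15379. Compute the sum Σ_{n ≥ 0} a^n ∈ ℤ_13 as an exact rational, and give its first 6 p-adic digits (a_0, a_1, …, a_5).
Σ a^n = 1/(1 − a) = 1/15380;  first 6 digits = (1, 0, 0, 6, 12, 12)

v_13(a) = 3 ≥ 1, so the series converges in ℤ_13 to 1/(1 − a) = 1/(1 − (-15379)) = 1/15380. Expand this rational in ℤ_13: compute digits iteratively via d_i = x_i mod 13, x_{i+1} = (x_i − d_i)/13. The first 6 digits are (1, 0, 0, 6, 12, 12).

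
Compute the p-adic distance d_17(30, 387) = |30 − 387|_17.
d_17(30, 387) = 1/17

Step 1 — x − y = 30 − 387 = -357. Step 2 — v_17(-357) = 1 (factor: -357 = −(17^1 · 21); the sign does not affect v_p). Step 3 — |x − y|_17 = 17^{-1} = 1/17.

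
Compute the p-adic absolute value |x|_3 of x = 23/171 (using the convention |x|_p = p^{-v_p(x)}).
|23/171|_3 = 9

Step 1 — compute v_3(x) by factoring powers of 3 out of the numerator and denominator: v_3(23/171) = -2. Step 2 — apply |x|_p = p^{-v_p(x)} = 3^{2} = 9.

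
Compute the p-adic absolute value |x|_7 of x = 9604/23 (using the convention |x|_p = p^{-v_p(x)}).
|9604/23|_7 = 1/2401

Step 1 — compute v_7(x) by factoring powers of 7 out of the numerator and denominator: v_7(9604/23) = 4. Step 2 — apply |x|_p = p^{-v_p(x)} = 7^{-4} = 1/2401.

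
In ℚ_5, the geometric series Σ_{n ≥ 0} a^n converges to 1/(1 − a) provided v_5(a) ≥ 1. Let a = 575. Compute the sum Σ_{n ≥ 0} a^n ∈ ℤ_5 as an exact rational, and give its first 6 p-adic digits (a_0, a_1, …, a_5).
Σ a^n = 1/(1 − a) = -1/574;  first 6 digits = (1, 0, 3, 4, 4, 0)

v_5(a) = 2 ≥ 1, so the series converges in ℤ_5 to 1/(1 − a) = 1/(1 − 575) = -1/574. Expand this rational in ℤ_5: compute digits iteratively via d_i = x_i mod 5, x_{i+1} = (x_i − d_i)/5. The first 6 digits are (1, 0, 3, 4, 4, 0).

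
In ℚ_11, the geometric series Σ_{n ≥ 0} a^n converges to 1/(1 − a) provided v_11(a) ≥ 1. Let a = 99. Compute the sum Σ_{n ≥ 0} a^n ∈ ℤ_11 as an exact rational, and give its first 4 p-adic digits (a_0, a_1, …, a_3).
Σ a^n = 1/(1 − a) = -1/98;  first 4 digits = (1, 9, 4, 10)

v_11(a) = 1 ≥ 1, so the series converges in ℤ_11 to 1/(1 − a) = 1/(1 − 99) = -1/98. Expand this rational in ℤ_11: compute digits iteratively via d_i = x_i mod 11, x_{i+1} = (x_i − d_i)/11. The first 4 digits are (1, 9, 4, 10).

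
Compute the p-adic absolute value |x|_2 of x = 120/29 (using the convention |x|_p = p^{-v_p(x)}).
|120/29|_2 = 1/8

Step 1 — compute v_2(x) by factoring powers of 2 out of the numerator and denominator: v_2(120/29) = 3. Step 2 — apply |x|_p = p^{-v_p(x)} = 2^{-3} = 1/8.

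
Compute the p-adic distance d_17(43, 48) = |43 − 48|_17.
d_17(43, 48) = 1

Step 1 — x − y = 43 − 48 = -5. Step 2 — v_17(-5) = 0 (factor: -5 = −(17^0 · 5); the sign does not affect v_p). Step 3 — |x − y|_17 = 17^{0} = 1.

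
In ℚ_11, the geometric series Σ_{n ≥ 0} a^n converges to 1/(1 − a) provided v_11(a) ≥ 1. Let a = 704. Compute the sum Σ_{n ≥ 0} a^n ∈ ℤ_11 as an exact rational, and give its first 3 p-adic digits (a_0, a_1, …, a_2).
Σ a^n = 1/(1 − a) = -1/703;  first 3 digits = (1, 9, 9)

v_11(a) = 1 ≥ 1, so the series converges in ℤ_11 to 1/(1 − a) = 1/(1 − 704) = -1/703. Expand this rational in ℤ_11: compute digits iteratively via d_i = x_i mod 11, x_{i+1} = (x_i − d_i)/11. The first 3 digits are (1, 9, 9).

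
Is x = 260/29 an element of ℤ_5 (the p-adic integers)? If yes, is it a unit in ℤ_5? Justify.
x ∈ ℤ_5 but not a unit; v_5(x) = 1 > 0

ℤ_5 = {x ∈ ℚ_5 : v_5(x) ≥ 0} and ℤ_5^× = {x ∈ ℤ_5 : v_5(x) = 0}. Here v_5(260/29) = v_5(num) − v_5(den) = 1; compare against these criteria.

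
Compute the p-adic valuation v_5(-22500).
v_5(-22500) = 4

v_5(n) is the largest exponent k such that 5^k divides n. Factor out: -22500 = -5^4 · 36. (Sign doesn't affect v_p.) So v_5(-22500) = 4.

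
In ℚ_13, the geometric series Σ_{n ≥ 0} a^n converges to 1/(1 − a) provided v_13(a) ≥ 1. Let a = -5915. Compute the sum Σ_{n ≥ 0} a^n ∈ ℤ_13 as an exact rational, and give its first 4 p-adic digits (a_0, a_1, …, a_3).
Σ a^n = 1/(1 − a) = 1/5916;  first 4 digits = (1, 0, 4, 10)

v_13(a) = 2 ≥ 1, so the series converges in ℤ_13 to 1/(1 − a) = 1/(1 − (-5915)) = 1/5916. Expand this rational in ℤ_13: compute digits iteratively via d_i = x_i mod 13, x_{i+1} = (x_i − d_i)/13. The first 4 digits are (1, 0, 4, 10).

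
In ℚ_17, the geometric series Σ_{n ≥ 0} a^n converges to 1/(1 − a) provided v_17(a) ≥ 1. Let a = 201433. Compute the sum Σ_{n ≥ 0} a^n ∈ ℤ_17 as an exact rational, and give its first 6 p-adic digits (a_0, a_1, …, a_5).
Σ a^n = 1/(1 − a) = -1/201432;  first 6 digits = (1, 0, 0, 7, 2, 0)

v_17(a) = 3 ≥ 1, so the series converges in ℤ_17 to 1/(1 − a) = 1/(1 − 201433) = -1/201432. Expand this rational in ℤ_17: compute digits iteratively via d_i = x_i mod 17, x_{i+1} = (x_i − d_i)/17. The first 6 digits are (1, 0, 0, 7, 2, 0).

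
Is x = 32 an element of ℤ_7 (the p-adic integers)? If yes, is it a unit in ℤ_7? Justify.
x ∈ ℤ_7^× (unit); v_7(x) = 0

ℤ_7 = {x ∈ ℚ_7 : v_7(x) ≥ 0} and ℤ_7^× = {x ∈ ℤ_7 : v_7(x) = 0}. Here v_7(32) = v_7(num) − v_7(den) = 0; compare against these criteria.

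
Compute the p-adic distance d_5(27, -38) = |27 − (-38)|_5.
d_5(27, -38) = 1/5

Step 1 — x − y = 27 − (-38) = 65. Step 2 — v_5(65) = 1 (factor: 65 = (5^1 · 13); the sign does not affect v_p). Step 3 — |x − y|_5 = 5^{-1} = 1/5.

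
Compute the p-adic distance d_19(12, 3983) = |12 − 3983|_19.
d_19(12, 3983) = 1/361

Step 1 — x − y = 12 − 3983 = -3971. Step 2 — v_19(-3971) = 2 (factor: -3971 = −(19^2 · 11); the sign does not affect v_p). Step 3 — |x − y|_19 = 19^{-2} = 1/361.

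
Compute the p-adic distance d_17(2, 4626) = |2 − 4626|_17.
d_17(2, 4626) = 1/289

Step 1 — x − y = 2 − 4626 = -4624. Step 2 — v_17(-4624) = 2 (factor: -4624 = −(17^2 · 16); the sign does not affect v_p). Step 3 — |x − y|_17 = 17^{-2} = 1/289.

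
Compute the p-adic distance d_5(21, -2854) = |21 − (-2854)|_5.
d_5(21, -2854) = 1/125

Step 1 — x − y = 21 − (-2854) = 2875. Step 2 — v_5(2875) = 3 (factor: 2875 = (5^3 · 23); the sign does not affect v_p). Step 3 — |x − y|_5 = 5^{-3} = 1/125.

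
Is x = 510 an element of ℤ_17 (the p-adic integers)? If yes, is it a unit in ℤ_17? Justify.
x ∈ ℤ_17 but not a unit; v_17(x) = 1 > 0

ℤ_17 = {x ∈ ℚ_17 : v_17(x) ≥ 0} and ℤ_17^× = {x ∈ ℤ_17 : v_17(x) = 0}. Here v_17(510) = v_17(num) − v_17(den) = 1; compare against these criteria.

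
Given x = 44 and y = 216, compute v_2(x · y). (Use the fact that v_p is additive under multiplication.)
v_2(9504) = 5

v_p(x) = 2 (factor: 44 = 2^2 · 11); v_p(y) = 3 (factor: 216 = 2^3 · 27). Additivity: v_p(xy) = v_p(x) + v_p(y) = 2 + 3 = 5. (Direct check: xy = 9504 = 2^5 · (297).)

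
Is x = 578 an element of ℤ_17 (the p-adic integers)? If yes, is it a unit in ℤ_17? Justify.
x ∈ ℤ_17 but not a unit; v_17(x) = 2 > 0

ℤ_17 = {x ∈ ℚ_17 : v_17(x) ≥ 0} and ℤ_17^× = {x ∈ ℤ_17 : v_17(x) = 0}. Here v_17(578) = v_17(num) − v_17(den) = 2; compare against these criteria.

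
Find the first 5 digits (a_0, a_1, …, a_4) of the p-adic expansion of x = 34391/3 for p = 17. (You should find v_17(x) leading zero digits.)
(a_0, …, a_4) = (0, 0, 0, 8, 11)

v_17(34391/3) = 3, so a_0 = ... = a_2 = 0. Factor out: x = 17^3 · u with u = 7/3 a unit in ℤ_17. Expand u iteratively via a_{v+i} = u_i mod 17, u_{i+1} = (u_i − a_{v+i})/17:
  u_0 = 7/3;  a_3 = 8;  u_1 = (u_0 − 8)/17 = -1/3
  u_1 = -1/3;  a_4 = 11;  u_2 = (u_1 − 11)/17 = -2/3
Digits: (0, 0, 0, 8, 11).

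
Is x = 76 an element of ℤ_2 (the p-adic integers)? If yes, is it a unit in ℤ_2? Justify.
x ∈ ℤ_2 but not a unit; v_2(x) = 2 > 0

ℤ_2 = {x ∈ ℚ_2 : v_2(x) ≥ 0} and ℤ_2^× = {x ∈ ℤ_2 : v_2(x) = 0}. Here v_2(76) = v_2(num) − v_2(den) = 2; compare against these criteria.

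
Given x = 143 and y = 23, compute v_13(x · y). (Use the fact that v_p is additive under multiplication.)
v_13(3289) = 1

v_p(x) = 1 (factor: 143 = 13^1 · 11); v_p(y) = 0 (factor: 23 = 13^0 · 23). Additivity: v_p(xy) = v_p(x) + v_p(y) = 1 + 0 = 1. (Direct check: xy = 3289 = 13^1 · (253).)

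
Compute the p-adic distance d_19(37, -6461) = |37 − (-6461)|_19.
d_19(37, -6461) = 1/361

Step 1 — x − y = 37 − (-6461) = 6498. Step 2 — v_19(6498) = 2 (factor: 6498 = (19^2 · 18); the sign does not affect v_p). Step 3 — |x − y|_19 = 19^{-2} = 1/361.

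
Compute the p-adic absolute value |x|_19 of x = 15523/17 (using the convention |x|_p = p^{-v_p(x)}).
|15523/17|_19 = 1/361

Step 1 — compute v_19(x) by factoring powers of 19 out of the numerator and denominator: v_19(15523/17) = 2. Step 2 — apply |x|_p = p^{-v_p(x)} = 19^{-2} = 1/361.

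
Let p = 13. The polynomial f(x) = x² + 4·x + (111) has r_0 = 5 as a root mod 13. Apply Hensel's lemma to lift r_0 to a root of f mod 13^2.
r_1 = 18 (mod 169)

Hensel: r_{i+1} = r_i − f(r_i)·(f′(r_i))^{-1} mod 13^{i+2}, f′(x) = 2x + 4. Iterate:
  r_0 = 5 (mod 13)
  r_1 = 18 (mod 169)
Final: r = 18 satisfies f(r) ≡ 0 mod 13^2.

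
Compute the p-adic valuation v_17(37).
v_17(37) = 0

v_17(n) is the largest exponent k such that 17^k divides n. Factor out: 37 = 17^0 · 37. (Sign doesn't affect v_p.) So v_17(37) = 0.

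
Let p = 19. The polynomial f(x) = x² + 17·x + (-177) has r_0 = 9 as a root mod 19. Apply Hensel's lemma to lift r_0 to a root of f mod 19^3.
r_2 = 389 (mod 6859)

Hensel: r_{i+1} = r_i − f(r_i)·(f′(r_i))^{-1} mod 19^{i+2}, f′(x) = 2x + 17. Iterate:
  r_0 = 9 (mod 19)
  r_1 = 28 (mod 361)
  r_2 = 389 (mod 6859)
Final: r = 389 satisfies f(r) ≡ 0 mod 19^3.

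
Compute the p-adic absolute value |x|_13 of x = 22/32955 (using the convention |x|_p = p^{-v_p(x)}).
|22/32955|_13 = 2197

Step 1 — compute v_13(x) by factoring powers of 13 out of the numerator and denominator: v_13(22/32955) = -3. Step 2 — apply |x|_p = p^{-v_p(x)} = 13^{3} = 2197.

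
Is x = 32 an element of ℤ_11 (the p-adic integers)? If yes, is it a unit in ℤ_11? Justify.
x ∈ ℤ_11^× (unit); v_11(x) = 0

ℤ_11 = {x ∈ ℚ_11 : v_11(x) ≥ 0} and ℤ_11^× = {x ∈ ℤ_11 : v_11(x) = 0}. Here v_11(32) = v_11(num) − v_11(den) = 0; compare against these criteria.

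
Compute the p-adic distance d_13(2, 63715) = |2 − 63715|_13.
d_13(2, 63715) = 1/2197

Step 1 — x − y = 2 − 63715 = -63713. Step 2 — v_13(-63713) = 3 (factor: -63713 = −(13^3 · 29); the sign does not affect v_p). Step 3 — |x − y|_13 = 13^{-3} = 1/2197.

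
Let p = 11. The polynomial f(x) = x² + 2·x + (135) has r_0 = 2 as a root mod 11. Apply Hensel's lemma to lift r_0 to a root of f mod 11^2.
r_1 = 79 (mod 121)

Hensel: r_{i+1} = r_i − f(r_i)·(f′(r_i))^{-1} mod 11^{i+2}, f′(x) = 2x + 2. Iterate:
  r_0 = 2 (mod 11)
  r_1 = 79 (mod 121)
Final: r = 79 satisfies f(r) ≡ 0 mod 11^2.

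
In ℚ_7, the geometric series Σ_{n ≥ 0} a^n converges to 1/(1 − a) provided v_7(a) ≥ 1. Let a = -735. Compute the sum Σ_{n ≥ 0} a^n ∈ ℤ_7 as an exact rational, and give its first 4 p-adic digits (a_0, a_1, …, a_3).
Σ a^n = 1/(1 − a) = 1/736;  first 4 digits = (1, 0, 6, 4)

v_7(a) = 2 ≥ 1, so the series converges in ℤ_7 to 1/(1 − a) = 1/(1 − (-735)) = 1/736. Expand this rational in ℤ_7: compute digits iteratively via d_i = x_i mod 7, x_{i+1} = (x_i − d_i)/7. The first 4 digits are (1, 0, 6, 4).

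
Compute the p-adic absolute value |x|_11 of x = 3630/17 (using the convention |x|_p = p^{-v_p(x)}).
|3630/17|_11 = 1/121

Step 1 — compute v_11(x) by factoring powers of 11 out of the numerator and denominator: v_11(3630/17) = 2. Step 2 — apply |x|_p = p^{-v_p(x)} = 11^{-2} = 1/121.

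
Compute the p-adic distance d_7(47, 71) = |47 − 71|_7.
d_7(47, 71) = 1

Step 1 — x − y = 47 − 71 = -24. Step 2 — v_7(-24) = 0 (factor: -24 = −(7^0 · 24); the sign does not affect v_p). Step 3 — |x − y|_7 = 7^{0} = 1.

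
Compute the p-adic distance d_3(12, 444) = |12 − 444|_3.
d_3(12, 444) = 1/27

Step 1 — x − y = 12 − 444 = -432. Step 2 — v_3(-432) = 3 (factor: -432 = −(3^3 · 16); the sign does not affect v_p). Step 3 — |x − y|_3 = 3^{-3} = 1/27.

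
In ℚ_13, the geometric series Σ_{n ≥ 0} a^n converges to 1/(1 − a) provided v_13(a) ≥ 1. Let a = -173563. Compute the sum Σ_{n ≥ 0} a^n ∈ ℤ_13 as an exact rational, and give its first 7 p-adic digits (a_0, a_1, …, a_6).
Σ a^n = 1/(1 − a) = 1/173564;  first 7 digits = (1, 0, 0, 12, 6, 12, 0)

v_13(a) = 3 ≥ 1, so the series converges in ℤ_13 to 1/(1 − a) = 1/(1 − (-173563)) = 1/173564. Expand this rational in ℤ_13: compute digits iteratively via d_i = x_i mod 13, x_{i+1} = (x_i − d_i)/13. The first 7 digits are (1, 0, 0, 12, 6, 12, 0).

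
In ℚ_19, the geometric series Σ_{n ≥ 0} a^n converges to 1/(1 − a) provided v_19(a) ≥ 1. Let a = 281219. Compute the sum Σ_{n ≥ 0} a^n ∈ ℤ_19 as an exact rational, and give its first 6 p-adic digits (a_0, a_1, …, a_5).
Σ a^n = 1/(1 − a) = -1/281218;  first 6 digits = (1, 0, 0, 3, 2, 0)

v_19(a) = 3 ≥ 1, so the series converges in ℤ_19 to 1/(1 − a) = 1/(1 − 281219) = -1/281218. Expand this rational in ℤ_19: compute digits iteratively via d_i = x_i mod 19, x_{i+1} = (x_i − d_i)/19. The first 6 digits are (1, 0, 0, 3, 2, 0).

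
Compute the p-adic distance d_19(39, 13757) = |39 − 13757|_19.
d_19(39, 13757) = 1/6859

Step 1 — x − y = 39 − 13757 = -13718. Step 2 — v_19(-13718) = 3 (factor: -13718 = −(19^3 · 2); the sign does not affect v_p). Step 3 — |x − y|_19 = 19^{-3} = 1/6859.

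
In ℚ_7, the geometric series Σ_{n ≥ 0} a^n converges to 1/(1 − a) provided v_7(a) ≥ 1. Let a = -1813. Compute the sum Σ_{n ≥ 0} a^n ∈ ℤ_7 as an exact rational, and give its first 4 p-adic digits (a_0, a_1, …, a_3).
Σ a^n = 1/(1 − a) = 1/1814;  first 4 digits = (1, 0, 5, 1)

v_7(a) = 2 ≥ 1, so the series converges in ℤ_7 to 1/(1 − a) = 1/(1 − (-1813)) = 1/1814. Expand this rational in ℤ_7: compute digits iteratively via d_i = x_i mod 7, x_{i+1} = (x_i − d_i)/7. The first 4 digits are (1, 0, 5, 1).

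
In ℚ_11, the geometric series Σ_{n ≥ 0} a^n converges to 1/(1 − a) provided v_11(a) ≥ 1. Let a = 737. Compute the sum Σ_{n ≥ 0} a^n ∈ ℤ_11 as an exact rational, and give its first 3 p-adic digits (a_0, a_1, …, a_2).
Σ a^n = 1/(1 − a) = -1/736;  first 3 digits = (1, 1, 7)

v_11(a) = 1 ≥ 1, so the series converges in ℤ_11 to 1/(1 − a) = 1/(1 − 737) = -1/736. Expand this rational in ℤ_11: compute digits iteratively via d_i = x_i mod 11, x_{i+1} = (x_i − d_i)/11. The first 3 digits are (1, 1, 7).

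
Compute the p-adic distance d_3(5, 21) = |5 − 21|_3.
d_3(5, 21) = 1

Step 1 — x − y = 5 − 21 = -16. Step 2 — v_3(-16) = 0 (factor: -16 = −(3^0 · 16); the sign does not affect v_p). Step 3 — |x − y|_3 = 3^{0} = 1.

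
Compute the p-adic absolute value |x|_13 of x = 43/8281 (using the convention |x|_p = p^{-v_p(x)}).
|43/8281|_13 = 169

Step 1 — compute v_13(x) by factoring powers of 13 out of the numerator and denominator: v_13(43/8281) = -2. Step 2 — apply |x|_p = p^{-v_p(x)} = 13^{2} = 169.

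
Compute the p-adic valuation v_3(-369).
v_3(-369) = 2

v_3(n) is the largest exponent k such that 3^k divides n. Factor out: -369 = -3^2 · 41. (Sign doesn't affect v_p.) So v_3(-369) = 2.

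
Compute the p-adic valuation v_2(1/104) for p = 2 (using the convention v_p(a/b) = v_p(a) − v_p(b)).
v_2(1/104) = -3

Factor powers of 2 from the numerator and denominator of the reduced fraction: 1 = 2^0 · 1 and 104 = 2^3 · 13. Apply v_p(a/b) = v_p(a) − v_p(b): v_2(1/104) = 0 − 3 = -3.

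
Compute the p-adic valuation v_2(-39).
v_2(-39) = 0

v_2(n) is the largest exponent k such that 2^k divides n. Factor out: -39 = -2^0 · 39. (Sign doesn't affect v_p.) So v_2(-39) = 0.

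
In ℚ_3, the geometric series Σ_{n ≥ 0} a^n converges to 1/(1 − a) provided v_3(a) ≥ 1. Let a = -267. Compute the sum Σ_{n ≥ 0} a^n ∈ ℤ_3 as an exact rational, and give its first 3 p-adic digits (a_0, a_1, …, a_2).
Σ a^n = 1/(1 − a) = 1/268;  first 3 digits = (1, 1, 1)

v_3(a) = 1 ≥ 1, so the series converges in ℤ_3 to 1/(1 − a) = 1/(1 − (-267)) = 1/268. Expand this rational in ℤ_3: compute digits iteratively via d_i = x_i mod 3, x_{i+1} = (x_i − d_i)/3. The first 3 digits are (1, 1, 1).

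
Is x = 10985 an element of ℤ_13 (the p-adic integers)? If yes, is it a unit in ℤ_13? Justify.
x ∈ ℤ_13 but not a unit; v_13(x) = 3 > 0

ℤ_13 = {x ∈ ℚ_13 : v_13(x) ≥ 0} and ℤ_13^× = {x ∈ ℤ_13 : v_13(x) = 0}. Here v_13(10985) = v_13(num) − v_13(den) = 3; compare against these criteria.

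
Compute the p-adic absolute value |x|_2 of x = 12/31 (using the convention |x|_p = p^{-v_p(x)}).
|12/31|_2 = 1/4

Step 1 — compute v_2(x) by factoring powers of 2 out of the numerator and denominator: v_2(12/31) = 2. Step 2 — apply |x|_p = p^{-v_p(x)} = 2^{-2} = 1/4.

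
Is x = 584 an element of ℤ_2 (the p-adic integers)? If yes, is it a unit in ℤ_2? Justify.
x ∈ ℤ_2 but not a unit; v_2(x) = 3 > 0

ℤ_2 = {x ∈ ℚ_2 : v_2(x) ≥ 0} and ℤ_2^× = {x ∈ ℤ_2 : v_2(x) = 0}. Here v_2(584) = v_2(num) − v_2(den) = 3; compare against these criteria.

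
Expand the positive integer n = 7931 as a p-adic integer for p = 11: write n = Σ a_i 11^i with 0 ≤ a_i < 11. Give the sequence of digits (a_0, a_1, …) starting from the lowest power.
(a_0, a_1, …) = (0, 6, 10, 5)

Repeated division by 11 gives the digits low-to-high: 7931 = 6·11^1 + 10·11^2 + 5·11^3. Digit sequence: (0, 6, 10, 5).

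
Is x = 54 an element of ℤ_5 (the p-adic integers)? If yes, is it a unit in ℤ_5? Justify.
x ∈ ℤ_5^× (unit); v_5(x) = 0

ℤ_5 = {x ∈ ℚ_5 : v_5(x) ≥ 0} and ℤ_5^× = {x ∈ ℤ_5 : v_5(x) = 0}. Here v_5(54) = v_5(num) − v_5(den) = 0; compare against these criteria.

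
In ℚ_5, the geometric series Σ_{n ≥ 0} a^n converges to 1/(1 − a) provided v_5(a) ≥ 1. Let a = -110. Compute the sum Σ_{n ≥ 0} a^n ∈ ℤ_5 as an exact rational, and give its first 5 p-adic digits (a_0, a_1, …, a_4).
Σ a^n = 1/(1 − a) = 1/111;  first 5 digits = (1, 3, 4, 2, 0)

v_5(a) = 1 ≥ 1, so the series converges in ℤ_5 to 1/(1 − a) = 1/(1 − (-110)) = 1/111. Expand this rational in ℤ_5: compute digits iteratively via d_i = x_i mod 5, x_{i+1} = (x_i − d_i)/5. The first 5 digits are (1, 3, 4, 2, 0).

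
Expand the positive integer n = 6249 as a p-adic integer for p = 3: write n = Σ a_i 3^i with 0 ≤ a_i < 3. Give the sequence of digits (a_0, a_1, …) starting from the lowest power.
(a_0, a_1, …) = (0, 1, 1, 0, 2, 1, 2, 2)

Repeated division by 3 gives the digits low-to-high: 6249 = 1·3^1 + 1·3^2 + 2·3^4 + 1·3^5 + 2·3^6 + 2·3^7. Digit sequence: (0, 1, 1, 0, 2, 1, 2, 2).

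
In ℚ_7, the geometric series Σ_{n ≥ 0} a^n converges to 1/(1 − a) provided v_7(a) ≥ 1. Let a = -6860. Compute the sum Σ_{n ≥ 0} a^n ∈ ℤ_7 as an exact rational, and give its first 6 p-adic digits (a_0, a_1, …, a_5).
Σ a^n = 1/(1 − a) = 1/6861;  first 6 digits = (1, 0, 0, 1, 4, 6)

v_7(a) = 3 ≥ 1, so the series converges in ℤ_7 to 1/(1 − a) = 1/(1 − (-6860)) = 1/6861. Expand this rational in ℤ_7: compute digits iteratively via d_i = x_i mod 7, x_{i+1} = (x_i − d_i)/7. The first 6 digits are (1, 0, 0, 1, 4, 6).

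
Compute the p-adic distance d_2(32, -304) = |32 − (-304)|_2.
d_2(32, -304) = 1/16

Step 1 — x − y = 32 − (-304) = 336. Step 2 — v_2(336) = 4 (factor: 336 = (2^4 · 21); the sign does not affect v_p). Step 3 — |x − y|_2 = 2^{-4} = 1/16.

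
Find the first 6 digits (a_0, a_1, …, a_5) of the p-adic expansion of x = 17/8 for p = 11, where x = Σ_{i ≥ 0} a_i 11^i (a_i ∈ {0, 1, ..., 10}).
(a_0, …, a_5) = (9, 9, 6, 9, 6, 9)

v_11(17/8) = 0 (numerator and denominator both coprime to 11), so x ∈ ℤ_11^×. Compute digits iteratively via a_i = x_i mod 11, x_{i+1} = (x_i − a_i)/11, with x_0 = x:
  x_0 = 17/8;  a_0 = 9;  x_1 = (x_0 − 9)/11 = -5/8
  x_1 = -5/8;  a_1 = 9;  x_2 = (x_1 − 9)/11 = -7/8
  x_2 = -7/8;  a_2 = 6;  x_3 = (x_2 − 6)/11 = -5/8
  x_3 = -5/8;  a_3 = 9;  x_4 = (x_3 − 9)/11 = -7/8
  x_4 = -7/8;  a_4 = 6;  x_5 = (x_4 − 6)/11 = -5/8
  x_5 = -5/8;  a_5 = 9;  x_6 = (x_5 − 9)/11 = -7/8
Digits: (9, 9, 6, 9, 6, 9).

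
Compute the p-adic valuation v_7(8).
v_7(8) = 0

v_7(n) is the largest exponent k such that 7^k divides n. Factor out: 8 = 7^0 · 8. (Sign doesn't affect v_p.) So v_7(8) = 0.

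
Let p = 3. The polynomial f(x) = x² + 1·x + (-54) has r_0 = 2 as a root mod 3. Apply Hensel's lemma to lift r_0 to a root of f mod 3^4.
r_3 = 26 (mod 81)

Hensel: r_{i+1} = r_i − f(r_i)·(f′(r_i))^{-1} mod 3^{i+2}, f′(x) = 2x + 1. Iterate:
  r_0 = 2 (mod 3)
  r_1 = 8 (mod 9)
  r_2 = 26 (mod 27)
  r_3 = 26 (mod 81)
Final: r = 26 satisfies f(r) ≡ 0 mod 3^4.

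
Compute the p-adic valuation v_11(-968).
v_11(-968) = 2

v_11(n) is the largest exponent k such that 11^k divides n. Factor out: -968 = -11^2 · 8. (Sign doesn't affect v_p.) So v_11(-968) = 2.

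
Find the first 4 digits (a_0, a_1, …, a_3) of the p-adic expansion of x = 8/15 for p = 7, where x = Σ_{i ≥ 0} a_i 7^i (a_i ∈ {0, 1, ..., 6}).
(a_0, …, a_3) = (1, 6, 1, 3)

v_7(8/15) = 0 (numerator and denominator both coprime to 7), so x ∈ ℤ_7^×. Compute digits iteratively via a_i = x_i mod 7, x_{i+1} = (x_i − a_i)/7, with x_0 = x:
  x_0 = 8/15;  a_0 = 1;  x_1 = (x_0 − 1)/7 = -1/15
  x_1 = -1/15;  a_1 = 6;  x_2 = (x_1 − 6)/7 = -13/15
  x_2 = -13/15;  a_2 = 1;  x_3 = (x_2 − 1)/7 = -4/15
  x_3 = -4/15;  a_3 = 3;  x_4 = (x_3 − 3)/7 = -7/15
Digits: (1, 6, 1, 3).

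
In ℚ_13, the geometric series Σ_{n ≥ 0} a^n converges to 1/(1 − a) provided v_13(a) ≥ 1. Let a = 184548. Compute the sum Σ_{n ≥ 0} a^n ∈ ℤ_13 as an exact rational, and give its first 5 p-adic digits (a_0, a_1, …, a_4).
Σ a^n = 1/(1 − a) = -1/184547;  first 5 digits = (1, 0, 0, 6, 6)

v_13(a) = 3 ≥ 1, so the series converges in ℤ_13 to 1/(1 − a) = 1/(1 − 184548) = -1/184547. Expand this rational in ℤ_13: compute digits iteratively via d_i = x_i mod 13, x_{i+1} = (x_i − d_i)/13. The first 5 digits are (1, 0, 0, 6, 6).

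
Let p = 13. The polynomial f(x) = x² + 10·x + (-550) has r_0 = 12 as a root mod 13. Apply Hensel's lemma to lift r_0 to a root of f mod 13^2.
r_1 = 90 (mod 169)

Hensel: r_{i+1} = r_i − f(r_i)·(f′(r_i))^{-1} mod 13^{i+2}, f′(x) = 2x + 10. Iterate:
  r_0 = 12 (mod 13)
  r_1 = 90 (mod 169)
Final: r = 90 satisfies f(r) ≡ 0 mod 13^2.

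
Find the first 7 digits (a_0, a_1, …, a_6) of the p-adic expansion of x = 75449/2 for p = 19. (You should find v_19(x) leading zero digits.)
(a_0, …, a_6) = (0, 0, 0, 15, 9, 9, 9)

v_19(75449/2) = 3, so a_0 = ... = a_2 = 0. Factor out: x = 19^3 · u with u = 11/2 a unit in ℤ_19. Expand u iteratively via a_{v+i} = u_i mod 19, u_{i+1} = (u_i − a_{v+i})/19:
  u_0 = 11/2;  a_3 = 15;  u_1 = (u_0 − 15)/19 = -1/2
  u_1 = -1/2;  a_4 = 9;  u_2 = (u_1 − 9)/19 = -1/2
  u_2 = -1/2;  a_5 = 9;  u_3 = (u_2 − 9)/19 = -1/2
  u_3 = -1/2;  a_6 = 9;  u_4 = (u_3 − 9)/19 = -1/2
Digits: (0, 0, 0, 15, 9, 9, 9).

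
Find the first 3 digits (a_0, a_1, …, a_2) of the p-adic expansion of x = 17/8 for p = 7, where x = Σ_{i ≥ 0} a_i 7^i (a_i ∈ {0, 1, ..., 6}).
(a_0, …, a_2) = (3, 6, 0)

v_7(17/8) = 0 (numerator and denominator both coprime to 7), so x ∈ ℤ_7^×. Compute digits iteratively via a_i = x_i mod 7, x_{i+1} = (x_i − a_i)/7, with x_0 = x:
  x_0 = 17/8;  a_0 = 3;  x_1 = (x_0 − 3)/7 = -1/8
  x_1 = -1/8;  a_1 = 6;  x_2 = (x_1 − 6)/7 = -7/8
  x_2 = -7/8;  a_2 = 0;  x_3 = (x_2 − 0)/7 = -1/8
Digits: (3, 6, 0).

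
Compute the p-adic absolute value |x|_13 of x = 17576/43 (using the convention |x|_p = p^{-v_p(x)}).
|17576/43|_13 = 1/2197

Step 1 — compute v_13(x) by factoring powers of 13 out of the numerator and denominator: v_13(17576/43) = 3. Step 2 — apply |x|_p = p^{-v_p(x)} = 13^{-3} = 1/2197.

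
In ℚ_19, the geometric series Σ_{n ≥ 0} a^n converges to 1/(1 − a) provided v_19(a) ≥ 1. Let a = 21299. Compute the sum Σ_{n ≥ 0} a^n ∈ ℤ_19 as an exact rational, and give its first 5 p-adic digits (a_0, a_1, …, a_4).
Σ a^n = 1/(1 − a) = -1/21298;  first 5 digits = (1, 0, 2, 3, 4)

v_19(a) = 2 ≥ 1, so the series converges in ℤ_19 to 1/(1 − a) = 1/(1 − 21299) = -1/21298. Expand this rational in ℤ_19: compute digits iteratively via d_i = x_i mod 19, x_{i+1} = (x_i − d_i)/19. The first 5 digits are (1, 0, 2, 3, 4).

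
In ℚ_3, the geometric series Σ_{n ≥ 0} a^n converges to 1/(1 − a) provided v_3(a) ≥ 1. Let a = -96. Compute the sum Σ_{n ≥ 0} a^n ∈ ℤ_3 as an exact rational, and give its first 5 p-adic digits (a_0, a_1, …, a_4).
Σ a^n = 1/(1 − a) = 1/97;  first 5 digits = (1, 1, 2, 2, 2)

v_3(a) = 1 ≥ 1, so the series converges in ℤ_3 to 1/(1 − a) = 1/(1 − (-96)) = 1/97. Expand this rational in ℤ_3: compute digits iteratively via d_i = x_i mod 3, x_{i+1} = (x_i − d_i)/3. The first 5 digits are (1, 1, 2, 2, 2).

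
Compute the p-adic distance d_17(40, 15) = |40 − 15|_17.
d_17(40, 15) = 1

Step 1 — x − y = 40 − 15 = 25. Step 2 — v_17(25) = 0 (factor: 25 = (17^0 · 25); the sign does not affect v_p). Step 3 — |x − y|_17 = 17^{0} = 1.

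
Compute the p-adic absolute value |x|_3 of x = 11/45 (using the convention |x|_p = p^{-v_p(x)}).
|11/45|_3 = 9

Step 1 — compute v_3(x) by factoring powers of 3 out of the numerator and denominator: v_3(11/45) = -2. Step 2 — apply |x|_p = p^{-v_p(x)} = 3^{2} = 9.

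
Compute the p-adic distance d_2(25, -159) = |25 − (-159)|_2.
d_2(25, -159) = 1/8

Step 1 — x − y = 25 − (-159) = 184. Step 2 — v_2(184) = 3 (factor: 184 = (2^3 · 23); the sign does not affect v_p). Step 3 — |x − y|_2 = 2^{-3} = 1/8.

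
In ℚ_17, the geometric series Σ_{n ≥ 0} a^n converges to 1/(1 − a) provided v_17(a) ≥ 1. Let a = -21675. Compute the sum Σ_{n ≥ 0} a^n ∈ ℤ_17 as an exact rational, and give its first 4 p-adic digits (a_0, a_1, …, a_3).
Σ a^n = 1/(1 − a) = 1/21676;  first 4 digits = (1, 0, 10, 12)

v_17(a) = 2 ≥ 1, so the series converges in ℤ_17 to 1/(1 − a) = 1/(1 − (-21675)) = 1/21676. Expand this rational in ℤ_17: compute digits iteratively via d_i = x_i mod 17, x_{i+1} = (x_i − d_i)/17. The first 4 digits are (1, 0, 10, 12).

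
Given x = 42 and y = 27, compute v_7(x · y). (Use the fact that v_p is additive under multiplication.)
v_7(1134) = 1

v_p(x) = 1 (factor: 42 = 7^1 · 6); v_p(y) = 0 (factor: 27 = 7^0 · 27). Additivity: v_p(xy) = v_p(x) + v_p(y) = 1 + 0 = 1. (Direct check: xy = 1134 = 7^1 · (162).)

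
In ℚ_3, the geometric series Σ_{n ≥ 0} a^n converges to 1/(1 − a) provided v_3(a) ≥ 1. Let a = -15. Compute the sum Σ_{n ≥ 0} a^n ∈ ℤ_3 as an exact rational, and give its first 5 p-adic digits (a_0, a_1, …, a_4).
Σ a^n = 1/(1 − a) = 1/16;  first 5 digits = (1, 1, 2, 2, 0)

v_3(a) = 1 ≥ 1, so the series converges in ℤ_3 to 1/(1 − a) = 1/(1 − (-15)) = 1/16. Expand this rational in ℤ_3: compute digits iteratively via d_i = x_i mod 3, x_{i+1} = (x_i − d_i)/3. The first 5 digits are (1, 1, 2, 2, 0).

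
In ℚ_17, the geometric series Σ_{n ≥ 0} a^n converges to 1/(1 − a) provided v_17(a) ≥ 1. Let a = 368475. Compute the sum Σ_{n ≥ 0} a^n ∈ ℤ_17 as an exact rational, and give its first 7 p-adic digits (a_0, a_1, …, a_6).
Σ a^n = 1/(1 − a) = -1/368474;  first 7 digits = (1, 0, 0, 7, 4, 0, 15)

v_17(a) = 3 ≥ 1, so the series converges in ℤ_17 to 1/(1 − a) = 1/(1 − 368475) = -1/368474. Expand this rational in ℤ_17: compute digits iteratively via d_i = x_i mod 17, x_{i+1} = (x_i − d_i)/17. The first 7 digits are (1, 0, 0, 7, 4, 0, 15).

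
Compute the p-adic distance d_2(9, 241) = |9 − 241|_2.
d_2(9, 241) = 1/8

Step 1 — x − y = 9 − 241 = -232. Step 2 — v_2(-232) = 3 (factor: -232 = −(2^3 · 29); the sign does not affect v_p). Step 3 — |x − y|_2 = 2^{-3} = 1/8.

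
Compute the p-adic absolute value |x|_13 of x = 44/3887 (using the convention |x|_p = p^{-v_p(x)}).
|44/3887|_13 = 169

Step 1 — compute v_13(x) by factoring powers of 13 out of the numerator and denominator: v_13(44/3887) = -2. Step 2 — apply |x|_p = p^{-v_p(x)} = 13^{2} = 169.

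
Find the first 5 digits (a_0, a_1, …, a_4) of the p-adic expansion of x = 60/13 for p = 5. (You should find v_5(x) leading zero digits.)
(a_0, …, a_4) = (0, 4, 4, 1, 0)

v_5(60/13) = 1, so a_0 = ... = a_0 = 0. Factor out: x = 5^1 · u with u = 12/13 a unit in ℤ_5. Expand u iteratively via a_{v+i} = u_i mod 5, u_{i+1} = (u_i − a_{v+i})/5:
  u_0 = 12/13;  a_1 = 4;  u_1 = (u_0 − 4)/5 = -8/13
  u_1 = -8/13;  a_2 = 4;  u_2 = (u_1 − 4)/5 = -12/13
  u_2 = -12/13;  a_3 = 1;  u_3 = (u_2 − 1)/5 = -5/13
  u_3 = -5/13;  a_4 = 0;  u_4 = (u_3 − 0)/5 = -1/13
Digits: (0, 4, 4, 1, 0).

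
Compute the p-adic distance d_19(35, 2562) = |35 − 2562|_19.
d_19(35, 2562) = 1/361

Step 1 — x − y = 35 − 2562 = -2527. Step 2 — v_19(-2527) = 2 (factor: -2527 = −(19^2 · 7); the sign does not affect v_p). Step 3 — |x − y|_19 = 19^{-2} = 1/361.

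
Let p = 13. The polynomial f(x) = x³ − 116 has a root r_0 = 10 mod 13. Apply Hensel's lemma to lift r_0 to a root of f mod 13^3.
r_2 = 309 (mod 2197)

Hensel: r_{i+1} = r_i − f(r_i)/f′(r_i) mod 13^{i+2}, where f′(x) = 3x². Iterate:
  r_0 = 10 (mod 13)
  r_1 = 140 (mod 169)
  r_2 = 309 (mod 2197)
Final: r = 309 with f(r) ≡ 0 mod 13^3.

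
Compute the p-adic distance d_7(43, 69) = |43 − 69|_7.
d_7(43, 69) = 1

Step 1 — x − y = 43 − 69 = -26. Step 2 — v_7(-26) = 0 (factor: -26 = −(7^0 · 26); the sign does not affect v_p). Step 3 — |x − y|_7 = 7^{0} = 1.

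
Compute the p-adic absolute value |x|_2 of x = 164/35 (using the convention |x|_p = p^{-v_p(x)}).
|164/35|_2 = 1/4

Step 1 — compute v_2(x) by factoring powers of 2 out of the numerator and denominator: v_2(164/35) = 2. Step 2 — apply |x|_p = p^{-v_p(x)} = 2^{-2} = 1/4.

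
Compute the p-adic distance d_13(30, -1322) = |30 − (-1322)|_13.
d_13(30, -1322) = 1/169

Step 1 — x − y = 30 − (-1322) = 1352. Step 2 — v_13(1352) = 2 (factor: 1352 = (13^2 · 8); the sign does not affect v_p). Step 3 — |x − y|_13 = 13^{-2} = 1/169.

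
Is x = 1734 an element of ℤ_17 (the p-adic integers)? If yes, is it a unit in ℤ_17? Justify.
x ∈ ℤ_17 but not a unit; v_17(x) = 2 > 0

ℤ_17 = {x ∈ ℚ_17 : v_17(x) ≥ 0} and ℤ_17^× = {x ∈ ℤ_17 : v_17(x) = 0}. Here v_17(1734) = v_17(num) − v_17(den) = 2; compare against these criteria.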